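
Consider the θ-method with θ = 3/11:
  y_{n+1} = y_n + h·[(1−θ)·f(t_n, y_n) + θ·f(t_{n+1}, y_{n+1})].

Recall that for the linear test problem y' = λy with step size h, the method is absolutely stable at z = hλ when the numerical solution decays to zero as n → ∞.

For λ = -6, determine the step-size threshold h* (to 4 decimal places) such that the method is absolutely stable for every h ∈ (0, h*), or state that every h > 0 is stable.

On y'=λy, z=hλ:
  y_{n+1} = y_n + z·[8/11·y_n + 3/11·y_{n+1}] ⇒ (1 − 3/11z)y_{n+1} = (1 + 8/11z)y_n
  R(z) = (1 + 8/11z)/(1 − 3/11z).

Find x<0 with |R(x)|<1.
x=-1.38: |R|=0.0026
R=−1: 1+8/11x = −1+3/11x ⇒ -5/11x=2 ⇒ x=2/(-5/11)=-4.4000
Confirm numerically:
  x=-3.838: |R|=0.87519 <1
  x=-2.690: |R|=0.55165 <1
  x=-2.088: |R|=0.33040 <1
  x=-4.873: |R|=1.09231 >1
  x=-4.847: |R|=1.08751 >1
Interval (-4.4000, 0).

(-4.4000,0); λ=-6 ⇒ h* = (22/5)/6 = 0.7333.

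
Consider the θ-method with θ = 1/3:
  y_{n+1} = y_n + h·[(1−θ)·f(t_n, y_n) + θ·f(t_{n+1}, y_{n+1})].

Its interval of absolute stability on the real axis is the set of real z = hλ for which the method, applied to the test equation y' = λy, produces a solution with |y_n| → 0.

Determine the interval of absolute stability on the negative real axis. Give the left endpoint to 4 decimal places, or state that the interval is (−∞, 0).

z∈(-6.0000,0).

With y'=λy (z=hλ):
  y_{n+1} = y_n + z·[2/3·y_n + 1/3·y_{n+1}] ⇒ (1 − 1/3z)y_{n+1} = (1 + 2/3z)y_n
  R(z) = (1 + 2/3z)/(1 − 1/3z).

Solve |R(x)|<1 on ℝ⁻.
x=-1.38: |R|=0.0548
R=−1: 1+2/3x = −1+1/3x ⇒ -1/3x=2 ⇒ x=2/(-1/3)=-6.0000
Confirm numerically:
  x=-5.300: |R|=0.91566 <1
  x=-4.663: |R|=0.82553 <1
  x=-4.066: |R|=0.72629 <1
  x=-3.357: |R|=0.58424 <1
  x=-6.368: |R|=1.03928 >1
  x=-6.249: |R|=1.02692 >1
So |R|<1 on (-6.0000, 0).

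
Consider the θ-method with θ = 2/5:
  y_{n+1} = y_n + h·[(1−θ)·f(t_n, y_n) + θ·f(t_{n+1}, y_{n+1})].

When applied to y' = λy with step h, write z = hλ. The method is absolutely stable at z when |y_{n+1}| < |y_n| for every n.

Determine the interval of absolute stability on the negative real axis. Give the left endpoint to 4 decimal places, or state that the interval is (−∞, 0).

With y'=λy (z=hλ):
  y_{n+1} = y_n + z·[3/5·y_n + 2/5·y_{n+1}] ⇒ (1 − 2/5z)y_{n+1} = (1 + 3/5z)y_n
  so R(z) = (1 + 3/5z)/(1 − 2/5z).

Solve |R(x)|<1 on ℝ⁻.
x=-0.53: |R|=0.5627
R=−1: 1+3/5x = −1+2/5x ⇒ -1/5x=2 ⇒ x=2/(-1/5)=-10.0000
Confirm numerically:
  x=-9.820: |R|=0.99269 <1
  x=-8.587: |R|=0.93628 <1
  x=-4.604: |R|=0.62021 <1
  x=-10.502: |R|=1.01930 >1
  x=-10.375: |R|=1.01456 >1
  x=-10.171: |R|=1.00675 >1
Stable set (-10.0000, 0).

(-10.0000, 0).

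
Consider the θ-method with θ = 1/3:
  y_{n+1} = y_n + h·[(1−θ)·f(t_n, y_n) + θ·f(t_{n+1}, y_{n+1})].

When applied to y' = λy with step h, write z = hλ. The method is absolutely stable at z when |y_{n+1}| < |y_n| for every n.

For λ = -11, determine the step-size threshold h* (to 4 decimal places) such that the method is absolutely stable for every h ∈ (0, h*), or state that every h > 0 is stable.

On y'=λy, z=hλ:
  y_{n+1} = y_n + z·[2/3·y_n + 1/3·y_{n+1}] ⇒ (1 − 1/3z)y_{n+1} = (1 + 2/3z)y_n
  ⇒ R(z) = (1 + 2/3z)/(1 − 1/3z).

Need |R(x)|<1, x<0.
x=-1.09: |R|=0.2005
R=−1: 1+2/3x = −1+1/3x ⇒ -1/3x=2 ⇒ x=2/(-1/3)=-6.0000
Confirm numerically:
  x=-5.221: |R|=0.90524 <1
  x=-4.830: |R|=0.85057 <1
  x=-4.043: |R|=0.72214 <1
  x=-2.596: |R|=0.39171 <1
  x=-6.444: |R|=1.04701 >1
  x=-6.365: |R|=1.03897 >1
Interval (-6.0000, 0).

(-6.0000,0); λ=-11 ⇒ h* = (6)/11 = 0.5455.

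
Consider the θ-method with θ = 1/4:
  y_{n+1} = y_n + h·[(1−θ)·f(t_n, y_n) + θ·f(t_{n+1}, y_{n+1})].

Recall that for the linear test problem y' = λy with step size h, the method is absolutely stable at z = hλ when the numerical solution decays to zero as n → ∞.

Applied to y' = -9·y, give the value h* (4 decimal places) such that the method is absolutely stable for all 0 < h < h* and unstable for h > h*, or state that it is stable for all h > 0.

(-4.0000,0); λ=-9 ⇒ h* = (4)/9 = 0.4444.

With y'=λy (z=hλ):
  y_{n+1} = y_n + z·[3/4·y_n + 1/4·y_{n+1}] ⇒ (1 − 1/4z)y_{n+1} = (1 + 3/4z)y_n
  so R(z) = (1 + 3/4z)/(1 − 1/4z).

Boundary: |R(x)|=1, x<0.
x=-1.21: |R|=0.0710
R=−1: 1+3/4x = −1+1/4x ⇒ -1/2x=2 ⇒ x=2/(-1/2)=-4.0000
Confirm numerically:
  x=-3.216: |R|=0.78271 <1
  x=-2.741: |R|=0.62646 <1
  x=-2.497: |R|=0.53732 <1
  x=-2.230: |R|=0.43178 <1
  x=-4.592: |R|=1.13780 >1
  x=-4.373: |R|=1.08910 >1
  x=-4.251: |R|=1.06084 >1
Interval (-4.0000, 0).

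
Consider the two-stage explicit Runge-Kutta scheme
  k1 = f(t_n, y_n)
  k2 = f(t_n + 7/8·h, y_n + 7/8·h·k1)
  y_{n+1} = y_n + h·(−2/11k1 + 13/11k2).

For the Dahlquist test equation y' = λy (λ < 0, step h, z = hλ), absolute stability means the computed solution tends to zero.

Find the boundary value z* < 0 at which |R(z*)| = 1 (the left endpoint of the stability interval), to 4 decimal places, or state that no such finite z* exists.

On y'=λy, z=hλ:
  k1=λy_n ⇒ h·k1=z·y_n;  k2=λ(1+7/8z)y_n ⇒ h·k2=z(1+7/8z)y_n
  y_{n+1}/y_n = 1 − 2/11z + 13/11z(1+7/8z) = 1 + z + 91/88z²
  so R(z) = 1 + z + 91/88z².

Find x<0 with |R(x)|<1.
x=-0.58: |R|=0.7679
R=1: x+91/88x²=0 ⇒ x=−88/91=-0.9670; min R=1−1/(4·91/88)=0.7582>−1
Confirm numerically:
  x=-0.882: |R|=0.92244 <1
  x=-0.746: |R|=0.82949 <1
  x=-0.695: |R|=0.80449 <1
  x=-0.541: |R|=0.76166 <1
  x=-1.361: |R|=1.55447 >1
  x=-1.279: |R|=1.41261 >1
  x=-1.204: |R|=1.29503 >1
So |R|<1 on (-0.9670, 0).

left endpoint -0.9670.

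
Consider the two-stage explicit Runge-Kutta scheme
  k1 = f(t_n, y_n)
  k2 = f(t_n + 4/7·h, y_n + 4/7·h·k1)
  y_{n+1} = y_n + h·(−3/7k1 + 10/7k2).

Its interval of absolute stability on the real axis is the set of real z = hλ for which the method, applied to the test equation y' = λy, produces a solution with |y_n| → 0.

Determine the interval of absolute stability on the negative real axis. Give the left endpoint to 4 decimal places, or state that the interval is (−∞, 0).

Set f=λy, z=hλ:
  k1=λy_n ⇒ h·k1=z·y_n;  k2=λ(1+4/7z)y_n ⇒ h·k2=z(1+4/7z)y_n
  y_{n+1}/y_n = 1 − 3/7z + 10/7z(1+4/7z) = 1 + z + 40/49z²
  R(z) = 1 + z + 40/49z².

Solve |R(x)|<1 on ℝ⁻.
x=-1.41: |R|=1.2129
R=1: x+40/49x²=0 ⇒ x=−49/40=-1.2250; min R=1−1/(4·40/49)=0.6937>−1
Confirm numerically:
  x=-1.130: |R|=0.91237 <1
  x=-0.993: |R|=0.81194 <1
  x=-0.967: |R|=0.79634 <1
  x=-0.772: |R|=0.71452 <1
  x=-1.676: |R|=1.61704 >1
  x=-1.248: |R|=1.02343 >1
Interval (-1.2250, 0).

(-1.2250, 0).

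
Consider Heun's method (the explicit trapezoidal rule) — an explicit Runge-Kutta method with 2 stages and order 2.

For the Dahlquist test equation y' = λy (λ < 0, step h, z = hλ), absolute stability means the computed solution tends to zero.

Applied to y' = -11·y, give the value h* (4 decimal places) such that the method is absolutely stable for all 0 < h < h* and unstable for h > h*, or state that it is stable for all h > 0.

(-2.0000,0); λ=-11 ⇒ h* = 0.1818.

On y'=λy, z=hλ:
  order 2, 2-stage ⇒ R(z)=1+z+z^2/2
  (e.g. R(-0.51)=0.62005, |R|=0.62005)

Solve |R(x)|<1 on ℝ⁻.
x=-0.51: |R|=0.6200
|R(-1.3)|=0.5450 |R(-0.72)|=0.5392 |R(-0.7)|=0.5450
Bisect:
  x_lo=-2.4653 |R|=1.5735  x_hi=-0.0991 |R|=0.9059
  mid=-1.28216 |R|=0.53981 →hi
  mid=-1.87371 |R|=0.88168 →hi
  mid=-2.16948 |R|=1.18385 →lo
  mid=-2.02160 |R|=1.02183 →lo
  mid=-1.94765 |R|=0.94902 →hi
  mid=-1.98462 |R|=0.98474 →hi
  mid=-2.00311 |R|=1.00311 →lo
  mid=-1.99387 |R|=0.99389 →hi
  ...
  [-2.00008,-1.99993] ⇒ x*=-2.0000
So |R|<1 on (-2.0000, 0).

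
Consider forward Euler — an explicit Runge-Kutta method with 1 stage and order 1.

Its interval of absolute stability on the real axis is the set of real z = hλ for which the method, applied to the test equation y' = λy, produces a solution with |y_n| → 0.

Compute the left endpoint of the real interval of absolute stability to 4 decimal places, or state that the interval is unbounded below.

Test eqn y'=λy, z=hλ:
  order 1, 1-stage ⇒ R(z)=1+z
  (e.g. R(-1.45)=-0.45000, |R|=0.45000)

Solve |R(x)|<1 on ℝ⁻.
x=-1.45: |R|=0.4500
|R(-1.54)|=0.5400 |R(-0.67)|=0.3300 |R(-0.55)|=0.4500
Bisect:
  x_lo=-2.6727 |R|=1.6727  x_hi=-0.0789 |R|=0.9211
  mid=-1.37583 |R|=0.37583 →hi
  mid=-2.02427 |R|=1.02427 →lo
  mid=-1.70005 |R|=0.70005 →hi
  mid=-1.86216 |R|=0.86216 →hi
  mid=-1.94322 |R|=0.94322 →hi
  mid=-1.98375 |R|=0.98375 →hi
  mid=-2.00401 |R|=1.00401 →lo
  mid=-1.99388 |R|=0.99388 →hi
  mid=-1.99895 |R|=0.99895 →hi
  ...
  [-2.00005,-1.99989] ⇒ x*=-2.0000
Interval (-2.0000, 0).

z* = -2.0000.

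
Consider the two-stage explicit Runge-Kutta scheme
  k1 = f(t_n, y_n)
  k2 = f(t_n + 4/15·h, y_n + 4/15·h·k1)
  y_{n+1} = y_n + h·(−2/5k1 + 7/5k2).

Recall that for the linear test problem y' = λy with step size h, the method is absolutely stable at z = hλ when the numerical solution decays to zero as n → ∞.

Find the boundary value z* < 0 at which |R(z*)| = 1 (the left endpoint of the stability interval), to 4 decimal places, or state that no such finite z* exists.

Set f=λy, z=hλ:
  k1=λy_n ⇒ h·k1=z·y_n;  k2=λ(1+4/15z)y_n ⇒ h·k2=z(1+4/15z)y_n
  y_{n+1}/y_n = 1 − 2/5z + 7/5z(1+4/15z) = 1 + z + 28/75z²
  Hence R(z) = 1 + z + 28/75z².

Solve |R(x)|<1 on ℝ⁻.
x=-0.63: |R|=0.5182
R=1: x+28/75x²=0 ⇒ x=−75/28=-2.6786; min R=1−1/(4·28/75)=0.3304>−1
Confirm numerically:
  x=-2.645: |R|=0.96685 <1
  x=-2.531: |R|=0.86056 <1
  x=-1.906: |R|=0.45026 <1
  x=-3.270: |R|=1.72202 >1
  x=-2.964: |R|=1.31584 >1
Stable set (-2.6786, 0).

z* = -2.6786.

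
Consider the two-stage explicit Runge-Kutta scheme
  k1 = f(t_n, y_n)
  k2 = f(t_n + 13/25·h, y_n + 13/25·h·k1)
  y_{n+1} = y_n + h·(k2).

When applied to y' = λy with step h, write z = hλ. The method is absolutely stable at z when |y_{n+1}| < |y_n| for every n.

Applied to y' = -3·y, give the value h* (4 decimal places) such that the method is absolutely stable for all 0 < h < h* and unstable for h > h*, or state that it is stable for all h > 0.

Test eqn y'=λy, z=hλ:
  k1=λy_n ⇒ h·k1=z·y_n;  k2=λ(1+13/25z)y_n ⇒ h·k2=z(1+13/25z)y_n
  y_{n+1}/y_n = 1 + z(1+13/25z) = 1 + z + 13/25z²
  R(z) = 1 + z + 13/25z².

Find x<0 with |R(x)|<1.
x=-1.59: |R|=0.7246
R=1: x+13/25x²=0 ⇒ x=−25/13=-1.9231; min R=1−1/(4·13/25)=0.5192>−1
Confirm numerically:
  x=-1.652: |R|=0.76713 <1
  x=-1.514: |R|=0.67794 <1
  x=-1.205: |R|=0.55005 <1
  x=-0.810: |R|=0.53117 <1
  x=-2.282: |R|=1.42591 >1
  x=-2.224: |R|=1.34801 >1
  x=-1.952: |R|=1.02936 >1
So |R|<1 on (-1.9231, 0).

(-1.9231,0); λ=-3 ⇒ h* = (25/13)/3 = 0.6410.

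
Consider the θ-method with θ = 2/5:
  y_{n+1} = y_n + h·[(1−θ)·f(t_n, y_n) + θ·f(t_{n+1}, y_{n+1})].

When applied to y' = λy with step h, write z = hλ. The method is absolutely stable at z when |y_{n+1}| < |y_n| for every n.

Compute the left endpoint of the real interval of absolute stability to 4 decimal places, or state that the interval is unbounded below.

left endpoint -10.0000.

Set f=λy, z=hλ:
  y_{n+1} = y_n + z·[3/5·y_n + 2/5·y_{n+1}] ⇒ (1 − 2/5z)y_{n+1} = (1 + 3/5z)y_n
  Hence R(z) = (1 + 3/5z)/(1 − 2/5z).

Need |R(x)|<1, x<0.
x=-1.06: |R|=0.2556
R=−1: 1+3/5x = −1+2/5x ⇒ -1/5x=2 ⇒ x=2/(-1/5)=-10.0000
Confirm numerically:
  x=-7.531: |R|=0.87693 <1
  x=-4.345: |R|=0.58692 <1
  x=-4.337: |R|=0.58586 <1
  x=-10.547: |R|=1.02096 >1
  x=-10.346: |R|=1.01347 >1
Interval (-10.0000, 0).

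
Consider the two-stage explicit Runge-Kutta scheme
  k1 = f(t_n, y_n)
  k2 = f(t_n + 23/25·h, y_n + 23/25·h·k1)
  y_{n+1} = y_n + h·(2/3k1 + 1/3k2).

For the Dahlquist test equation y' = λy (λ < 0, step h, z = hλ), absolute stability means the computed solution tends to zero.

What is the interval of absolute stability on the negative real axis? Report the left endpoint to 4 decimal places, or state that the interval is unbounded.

Test eqn y'=λy, z=hλ:
  k1=λy_n ⇒ h·k1=z·y_n;  k2=λ(1+23/25z)y_n ⇒ h·k2=z(1+23/25z)y_n
  y_{n+1}/y_n = 1 + 2/3z + 1/3z(1+23/25z) = 1 + z + 23/75z²
  ⇒ R(z) = 1 + z + 23/75z².

Need |R(x)|<1, x<0.
x=-0.44: |R|=0.6194
R=1: x+23/75x²=0 ⇒ x=−75/23=-3.2609; min R=1−1/(4·23/75)=0.1848>−1
Confirm numerically:
  x=-3.208: |R|=0.94799 <1
  x=-2.635: |R|=0.49426 <1
  x=-1.334: |R|=0.21173 <1
  x=-3.676: |R|=1.46798 >1
  x=-3.389: |R|=1.13317 >1
  x=-3.281: |R|=1.02025 >1
Stable set (-3.2609, 0).

(-3.2609, 0).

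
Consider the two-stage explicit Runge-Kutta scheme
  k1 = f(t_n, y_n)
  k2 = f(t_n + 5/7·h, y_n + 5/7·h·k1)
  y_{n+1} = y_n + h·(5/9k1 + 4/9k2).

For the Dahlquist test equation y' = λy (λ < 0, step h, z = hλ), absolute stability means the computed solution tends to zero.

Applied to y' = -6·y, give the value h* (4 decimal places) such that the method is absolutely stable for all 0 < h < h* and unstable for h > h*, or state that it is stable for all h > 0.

On y'=λy, z=hλ:
  k1=λy_n ⇒ h·k1=z·y_n;  k2=λ(1+5/7z)y_n ⇒ h·k2=z(1+5/7z)y_n
  y_{n+1}/y_n = 1 + 5/9z + 4/9z(1+5/7z) = 1 + z + 20/63z²
  so R(z) = 1 + z + 20/63z².

Need |R(x)|<1, x<0.
x=-0.88: |R|=0.3658
R=1: x+20/63x²=0 ⇒ x=−63/20=-3.1500; min R=1−1/(4·20/63)=0.2125>−1
Confirm numerically:
  x=-2.966: |R|=0.82675 <1
  x=-2.804: |R|=0.69201 <1
  x=-2.278: |R|=0.36939 <1
  x=-2.012: |R|=0.27313 <1
  x=-3.539: |R|=1.43704 >1
  x=-3.421: |R|=1.29431 >1
  x=-3.213: |R|=1.06426 >1
Interval (-3.1500, 0).

(-3.1500,0); λ=-6 ⇒ h* = (63/20)/6 = 0.5250.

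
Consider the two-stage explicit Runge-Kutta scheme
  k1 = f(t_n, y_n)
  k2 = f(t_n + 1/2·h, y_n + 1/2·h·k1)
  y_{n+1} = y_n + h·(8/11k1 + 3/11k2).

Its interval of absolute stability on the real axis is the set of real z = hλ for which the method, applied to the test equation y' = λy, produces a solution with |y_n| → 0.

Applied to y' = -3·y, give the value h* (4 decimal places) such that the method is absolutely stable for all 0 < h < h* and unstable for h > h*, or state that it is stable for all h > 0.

(-7.3333,0); λ=-3 ⇒ h* = (22/3)/3 = 2.4444.

On y'=λy, z=hλ:
  k1=λy_n ⇒ h·k1=z·y_n;  k2=λ(1+1/2z)y_n ⇒ h·k2=z(1+1/2z)y_n
  y_{n+1}/y_n = 1 + 8/11z + 3/11z(1+1/2z) = 1 + z + 3/22z²
  so R(z) = 1 + z + 3/22z².

Find x<0 with |R(x)|<1.
x=-1.71: |R|=0.3113
R=1: x+3/22x²=0 ⇒ x=−22/3=-7.3333; min R=1−1/(4·3/22)=-0.8333>−1
Confirm numerically:
  x=-5.155: |R|=0.53127 <1
  x=-3.434: |R|=0.82595 <1
  x=-3.394: |R|=0.82320 <1
  x=-7.817: |R|=1.51557 >1
  x=-7.637: |R|=1.31624 >1
  x=-7.636: |R|=1.31516 >1
Stable set (-7.3333, 0).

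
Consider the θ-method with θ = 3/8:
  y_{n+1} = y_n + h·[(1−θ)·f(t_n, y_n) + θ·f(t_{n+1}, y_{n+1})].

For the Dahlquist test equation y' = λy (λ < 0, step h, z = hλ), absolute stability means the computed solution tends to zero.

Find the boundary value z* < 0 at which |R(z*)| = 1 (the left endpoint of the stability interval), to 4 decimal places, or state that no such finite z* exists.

On y'=λy, z=hλ:
  y_{n+1} = y_n + z·[5/8·y_n + 3/8·y_{n+1}] ⇒ (1 − 3/8z)y_{n+1} = (1 + 5/8z)y_n
  Hence R(z) = (1 + 5/8z)/(1 − 3/8z).

Boundary: |R(x)|=1, x<0.
x=-1.38: |R|=0.0906
R=−1: 1+5/8x = −1+3/8x ⇒ -1/4x=2 ⇒ x=2/(-1/4)=-8.0000
Confirm numerically:
  x=-7.896: |R|=0.99344 <1
  x=-7.435: |R|=0.96271 <1
  x=-4.030: |R|=0.60478 <1
  x=-8.547: |R|=1.03252 >1
  x=-8.137: |R|=1.00845 >1
Stable set (-8.0000, 0).

z* = -8.0000.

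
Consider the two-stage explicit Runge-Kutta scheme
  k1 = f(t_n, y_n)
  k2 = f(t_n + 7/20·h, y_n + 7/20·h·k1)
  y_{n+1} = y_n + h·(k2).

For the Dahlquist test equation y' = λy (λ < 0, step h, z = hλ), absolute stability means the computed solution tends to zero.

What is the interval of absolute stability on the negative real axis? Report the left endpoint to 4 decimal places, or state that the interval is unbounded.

Set f=λy, z=hλ:
  k1=λy_n ⇒ h·k1=z·y_n;  k2=λ(1+7/20z)y_n ⇒ h·k2=z(1+7/20z)y_n
  y_{n+1}/y_n = 1 + z(1+7/20z) = 1 + z + 7/20z²
  Hence R(z) = 1 + z + 7/20z².

Need |R(x)|<1, x<0.
x=-1.34: |R|=0.2885
R=1: x+7/20x²=0 ⇒ x=−20/7=-2.8571; min R=1−1/(4·7/20)=0.2857>−1
Confirm numerically:
  x=-2.159: |R|=0.47245 <1
  x=-2.113: |R|=0.44967 <1
  x=-2.090: |R|=0.43883 <1
  x=-1.748: |R|=0.32143 <1
  x=-3.292: |R|=1.50104 >1
  x=-3.201: |R|=1.38524 >1
  x=-2.946: |R|=1.09162 >1
Stable set (-2.8571, 0).

(-2.8571, 0).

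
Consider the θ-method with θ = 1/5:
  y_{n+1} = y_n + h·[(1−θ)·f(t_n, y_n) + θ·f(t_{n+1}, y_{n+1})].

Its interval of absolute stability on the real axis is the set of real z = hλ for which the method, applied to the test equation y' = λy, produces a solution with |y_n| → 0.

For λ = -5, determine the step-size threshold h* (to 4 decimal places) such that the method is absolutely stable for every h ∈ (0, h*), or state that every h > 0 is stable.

(-3.3333,0); λ=-5 ⇒ h* = (10/3)/5 = 0.6667.

Test eqn y'=λy, z=hλ:
  y_{n+1} = y_n + z·[4/5·y_n + 1/5·y_{n+1}] ⇒ (1 − 1/5z)y_{n+1} = (1 + 4/5z)y_n
  R(z) = (1 + 4/5z)/(1 − 1/5z).

Need |R(x)|<1, x<0.
x=-1.7: |R|=0.2687
R=−1: 1+4/5x = −1+1/5x ⇒ -3/5x=2 ⇒ x=2/(-3/5)=-3.3333
Confirm numerically:
  x=-3.268: |R|=0.97629 <1
  x=-3.248: |R|=0.96896 <1
  x=-2.868: |R|=0.82257 <1
  x=-1.637: |R|=0.23324 <1
  x=-3.851: |R|=1.17546 >1
  x=-3.603: |R|=1.09404 >1
Stable set (-3.3333, 0).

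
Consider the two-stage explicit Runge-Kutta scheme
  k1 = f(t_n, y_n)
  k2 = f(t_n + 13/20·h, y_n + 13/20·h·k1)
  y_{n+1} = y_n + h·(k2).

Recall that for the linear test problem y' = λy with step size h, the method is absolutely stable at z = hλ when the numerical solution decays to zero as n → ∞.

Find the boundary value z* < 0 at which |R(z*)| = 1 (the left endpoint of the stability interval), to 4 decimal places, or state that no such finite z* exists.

left endpoint -1.5385.

With y'=λy (z=hλ):
  k1=λy_n ⇒ h·k1=z·y_n;  k2=λ(1+13/20z)y_n ⇒ h·k2=z(1+13/20z)y_n
  y_{n+1}/y_n = 1 + z(1+13/20z) = 1 + z + 13/20z²
  so R(z) = 1 + z + 13/20z².

Solve |R(x)|<1 on ℝ⁻.
x=-1.44: |R|=0.9078
R=1: x+13/20x²=0 ⇒ x=−20/13=-1.5385; min R=1−1/(4·13/20)=0.6154>−1
Confirm numerically:
  x=-1.012: |R|=0.65369 <1
  x=-0.958: |R|=0.63855 <1
  x=-0.794: |R|=0.61578 <1
  x=-0.742: |R|=0.61587 <1
  x=-2.104: |R|=1.77343 >1
  x=-1.972: |R|=1.55571 >1
  x=-1.941: |R|=1.50786 >1
Interval (-1.5385, 0).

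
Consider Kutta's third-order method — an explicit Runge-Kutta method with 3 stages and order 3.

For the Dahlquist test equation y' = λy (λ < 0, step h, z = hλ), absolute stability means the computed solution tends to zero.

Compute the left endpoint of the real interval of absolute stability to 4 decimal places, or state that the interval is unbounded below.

On y'=λy, z=hλ:
  order 3, 3-stage ⇒ R(z)=1+z+z^2/2+z^3/6
  (e.g. R(-1.03)=0.31833, |R|=0.31833)

Solve |R(x)|<1 on ℝ⁻.
x=-1.03: |R|=0.3183
|R(-2.66)|=1.2590 |R(-1.25)|=0.2057 |R(-1.03)|=0.3183
Bisect:
  x_lo=-3.0946 |R|=2.2455  x_hi=-0.2389 |R|=0.7873
  mid=-1.66675 |R|=0.04944 →hi
  mid=-2.38065 |R|=0.79562 →hi
  mid=-2.73760 |R|=1.40985 →lo
  mid=-2.55913 |R|=1.07790 →lo
  mid=-2.46989 |R|=0.93091 →hi
  mid=-2.51451 |R|=1.00290 →lo
  mid=-2.49220 |R|=0.96653 →hi
  mid=-2.50335 |R|=0.98462 →hi
  mid=-2.50893 |R|=0.99374 →hi
  ...
  [-2.51276,-2.51259] ⇒ x*=-2.5127
Stable set (-2.5127, 0).

z* = -2.5127.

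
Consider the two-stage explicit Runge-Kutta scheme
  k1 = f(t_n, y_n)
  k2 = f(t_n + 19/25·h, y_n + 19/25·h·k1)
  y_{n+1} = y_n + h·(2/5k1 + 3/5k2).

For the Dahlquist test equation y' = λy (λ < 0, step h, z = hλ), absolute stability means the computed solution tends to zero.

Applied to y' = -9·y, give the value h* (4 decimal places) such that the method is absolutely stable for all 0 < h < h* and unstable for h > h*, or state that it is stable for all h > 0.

(-2.1930,0); λ=-9 ⇒ h* = (125/57)/9 = 0.2437.

With y'=λy (z=hλ):
  k1=λy_n ⇒ h·k1=z·y_n;  k2=λ(1+19/25z)y_n ⇒ h·k2=z(1+19/25z)y_n
  y_{n+1}/y_n = 1 + 2/5z + 3/5z(1+19/25z) = 1 + z + 57/125z²
  Hence R(z) = 1 + z + 57/125z².

Boundary: |R(x)|=1, x<0.
x=-0.66: |R|=0.5386
R=1: x+57/125x²=0 ⇒ x=−125/57=-2.1930; min R=1−1/(4·57/125)=0.4518>−1
Confirm numerically:
  x=-2.099: |R|=0.91005 <1
  x=-1.829: |R|=0.69643 <1
  x=-1.512: |R|=0.53048 <1
  x=-2.599: |R|=1.48119 >1
  x=-2.409: |R|=1.23730 >1
  x=-2.264: |R|=1.07332 >1
So |R|<1 on (-2.1930, 0).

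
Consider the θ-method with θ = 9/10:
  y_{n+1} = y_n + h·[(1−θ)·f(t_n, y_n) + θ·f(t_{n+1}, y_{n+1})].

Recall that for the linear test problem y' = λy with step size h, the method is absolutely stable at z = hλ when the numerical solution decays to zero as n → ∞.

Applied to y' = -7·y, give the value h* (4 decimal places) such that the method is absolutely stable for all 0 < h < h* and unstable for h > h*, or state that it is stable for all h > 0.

Set f=λy, z=hλ:
  y_{n+1} = y_n + z·[1/10·y_n + 9/10·y_{n+1}] ⇒ (1 − 9/10z)y_{n+1} = (1 + 1/10z)y_n
  ⇒ R(z) = (1 + 1/10z)/(1 − 9/10z).

Find x<0 with |R(x)|<1.
x=-0.75: |R|=0.5522
x=-2: |R|=0.2857
x=-10: |R|=0.0000
x=-100: |R|=0.0989
θ=9/10≥1/2 ⇒ |1+1/10x|<|1−9/10x| ∀x<0 ⇒ interval (−∞,0).

(−∞, 0) — no finite endpoint. Any h>0 works for λ=-7.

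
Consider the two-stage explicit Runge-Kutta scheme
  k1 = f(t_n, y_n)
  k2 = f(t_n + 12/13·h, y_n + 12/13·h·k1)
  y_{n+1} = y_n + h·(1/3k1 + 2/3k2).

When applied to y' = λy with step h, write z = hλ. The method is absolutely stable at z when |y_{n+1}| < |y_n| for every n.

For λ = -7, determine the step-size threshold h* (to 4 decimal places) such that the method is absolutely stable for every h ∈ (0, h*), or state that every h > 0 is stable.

(-1.6250,0); λ=-7 ⇒ h* = (13/8)/7 = 0.2321.

On y'=λy, z=hλ:
  k1=λy_n ⇒ h·k1=z·y_n;  k2=λ(1+12/13z)y_n ⇒ h·k2=z(1+12/13z)y_n
  y_{n+1}/y_n = 1 + 1/3z + 2/3z(1+12/13z) = 1 + z + 8/13z²
  Hence R(z) = 1 + z + 8/13z².

Need |R(x)|<1, x<0.
x=-0.85: |R|=0.5946
R=1: x+8/13x²=0 ⇒ x=−13/8=-1.6250; min R=1−1/(4·8/13)=0.5938>−1
Confirm numerically:
  x=-1.343: |R|=0.76694 <1
  x=-0.787: |R|=0.59415 <1
  x=-0.742: |R|=0.59681 <1
  x=-0.666: |R|=0.60696 <1
  x=-1.980: |R|=1.43255 >1
  x=-1.919: |R|=1.34719 >1
  x=-1.868: |R|=1.27934 >1
Interval (-1.6250, 0).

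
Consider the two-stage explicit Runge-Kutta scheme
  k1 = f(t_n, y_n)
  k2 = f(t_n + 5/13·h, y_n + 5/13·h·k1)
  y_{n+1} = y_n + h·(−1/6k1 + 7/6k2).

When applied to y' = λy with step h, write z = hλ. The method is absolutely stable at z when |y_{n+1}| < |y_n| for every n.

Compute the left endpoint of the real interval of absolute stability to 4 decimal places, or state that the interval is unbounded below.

z* = -2.2286.

Test eqn y'=λy, z=hλ:
  k1=λy_n ⇒ h·k1=z·y_n;  k2=λ(1+5/13z)y_n ⇒ h·k2=z(1+5/13z)y_n
  y_{n+1}/y_n = 1 − 1/6z + 7/6z(1+5/13z) = 1 + z + 35/78z²
  so R(z) = 1 + z + 35/78z².

Solve |R(x)|<1 on ℝ⁻.
x=-1.76: |R|=0.6299
R=1: x+35/78x²=0 ⇒ x=−78/35=-2.2286; min R=1−1/(4·35/78)=0.4429>−1
Confirm numerically:
  x=-2.101: |R|=0.87973 <1
  x=-1.870: |R|=0.69912 <1
  x=-1.250: |R|=0.45112 <1
  x=-2.663: |R|=1.51911 >1
  x=-2.615: |R|=1.45343 >1
  x=-2.407: |R|=1.19271 >1
So |R|<1 on (-2.2286, 0).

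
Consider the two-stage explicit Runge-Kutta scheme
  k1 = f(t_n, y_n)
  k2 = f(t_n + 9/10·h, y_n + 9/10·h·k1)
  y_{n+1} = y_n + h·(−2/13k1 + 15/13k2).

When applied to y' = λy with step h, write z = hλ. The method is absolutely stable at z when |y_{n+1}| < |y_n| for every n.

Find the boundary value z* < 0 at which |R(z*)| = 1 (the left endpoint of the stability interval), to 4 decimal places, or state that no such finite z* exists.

On y'=λy, z=hλ:
  k1=λy_n ⇒ h·k1=z·y_n;  k2=λ(1+9/10z)y_n ⇒ h·k2=z(1+9/10z)y_n
  y_{n+1}/y_n = 1 − 2/13z + 15/13z(1+9/10z) = 1 + z + 27/26z²
  ⇒ R(z) = 1 + z + 27/26z².

Boundary: |R(x)|=1, x<0.
x=-1.06: |R|=1.1068
R=1: x+27/26x²=0 ⇒ x=−26/27=-0.9630; min R=1−1/(4·27/26)=0.7593>−1
Confirm numerically:
  x=-0.935: |R|=0.97285 <1
  x=-0.835: |R|=0.88904 <1
  x=-0.811: |R|=0.87202 <1
  x=-0.720: |R|=0.81834 <1
  x=-1.507: |R|=1.85140 >1
  x=-1.271: |R|=1.40657 >1
Stable set (-0.9630, 0).

left endpoint -0.9630.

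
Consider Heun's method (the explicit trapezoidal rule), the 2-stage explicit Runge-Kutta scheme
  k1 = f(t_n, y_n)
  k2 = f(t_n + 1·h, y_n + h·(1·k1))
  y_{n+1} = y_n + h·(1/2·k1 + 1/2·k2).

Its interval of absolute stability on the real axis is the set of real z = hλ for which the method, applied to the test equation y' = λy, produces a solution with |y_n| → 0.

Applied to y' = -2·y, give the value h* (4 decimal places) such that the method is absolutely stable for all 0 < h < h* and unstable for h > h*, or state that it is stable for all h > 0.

Set f=λy, z=hλ:
  order 2, 2-stage ⇒ R(z)=1+z+z^2/2
  (e.g. R(-1.74)=0.77380, |R|=0.77380)

Need |R(x)|<1, x<0.
x=-1.74: |R|=0.7738
|R(-1.41)|=0.5840 |R(-1.1)|=0.5050 |R(-0.57)|=0.5924
Bisect:
  x_lo=-2.7359 |R|=2.0067  x_hi=-0.2252 |R|=0.8001
  mid=-1.48057 |R|=0.61547 →hi
  mid=-2.10823 |R|=1.11409 →lo
  mid=-1.79440 |R|=0.81553 →hi
  mid=-1.95131 |R|=0.95250 →hi
  mid=-2.02977 |R|=1.03021 →lo
  mid=-1.99054 |R|=0.99059 →hi
  mid=-2.01016 |R|=1.01021 →lo
  mid=-2.00035 |R|=1.00035 →lo
  ...
  [-2.00004,-1.99989] ⇒ x*=-2.0000
Stable set (-2.0000, 0).

(-2.0000,0); λ=-2 ⇒ h* = 1.0000.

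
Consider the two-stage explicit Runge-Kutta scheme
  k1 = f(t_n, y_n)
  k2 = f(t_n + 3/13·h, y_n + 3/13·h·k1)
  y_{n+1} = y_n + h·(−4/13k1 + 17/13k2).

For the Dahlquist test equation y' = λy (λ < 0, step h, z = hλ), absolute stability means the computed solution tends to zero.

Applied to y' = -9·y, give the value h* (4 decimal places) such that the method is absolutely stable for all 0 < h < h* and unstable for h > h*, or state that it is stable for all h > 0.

(-3.3137,0); λ=-9 ⇒ h* = (169/51)/9 = 0.3682.

On y'=λy, z=hλ:
  k1=λy_n ⇒ h·k1=z·y_n;  k2=λ(1+3/13z)y_n ⇒ h·k2=z(1+3/13z)y_n
  y_{n+1}/y_n = 1 − 4/13z + 17/13z(1+3/13z) = 1 + z + 51/169z²
  ⇒ R(z) = 1 + z + 51/169z².

Boundary: |R(x)|=1, x<0.
x=-1.76: |R|=0.1748
R=1: x+51/169x²=0 ⇒ x=−169/51=-3.3137; min R=1−1/(4·51/169)=0.1716>−1
Confirm numerically:
  x=-2.819: |R|=0.57913 <1
  x=-2.711: |R|=0.50690 <1
  x=-1.611: |R|=0.17220 <1
  x=-3.575: |R|=1.28187 >1
  x=-3.447: |R|=1.13863 >1
So |R|<1 on (-3.3137, 0).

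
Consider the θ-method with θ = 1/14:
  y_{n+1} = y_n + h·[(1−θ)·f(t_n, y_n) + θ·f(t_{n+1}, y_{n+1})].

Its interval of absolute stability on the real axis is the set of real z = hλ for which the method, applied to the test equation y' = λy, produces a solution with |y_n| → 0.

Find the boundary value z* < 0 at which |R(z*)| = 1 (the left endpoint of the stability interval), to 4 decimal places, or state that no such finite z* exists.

left endpoint -2.3333.

Set f=λy, z=hλ:
  y_{n+1} = y_n + z·[13/14·y_n + 1/14·y_{n+1}] ⇒ (1 − 1/14z)y_{n+1} = (1 + 13/14z)y_n
  so R(z) = (1 + 13/14z)/(1 − 1/14z).

Need |R(x)|<1, x<0.
x=-1.56: |R|=0.4036
R=−1: 1+13/14x = −1+1/14x ⇒ -6/7x=2 ⇒ x=2/(-6/7)=-2.3333
Confirm numerically:
  x=-2.301: |R|=0.97620 <1
  x=-1.688: |R|=0.50637 <1
  x=-1.343: |R|=0.22544 <1
  x=-1.303: |R|=0.19205 <1
  x=-2.929: |R|=1.42223 >1
  x=-2.782: |R|=1.32082 >1
  x=-2.558: |R|=1.16282 >1
Interval (-2.3333, 0).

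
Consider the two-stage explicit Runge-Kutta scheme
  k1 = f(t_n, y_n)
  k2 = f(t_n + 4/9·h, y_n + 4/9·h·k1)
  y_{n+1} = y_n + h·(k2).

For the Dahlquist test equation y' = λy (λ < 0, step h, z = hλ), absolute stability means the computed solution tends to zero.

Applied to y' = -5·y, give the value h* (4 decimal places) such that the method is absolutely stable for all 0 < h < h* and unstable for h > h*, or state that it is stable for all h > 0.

(-2.2500,0); λ=-5 ⇒ h* = (9/4)/5 = 0.4500.

Set f=λy, z=hλ:
  k1=λy_n ⇒ h·k1=z·y_n;  k2=λ(1+4/9z)y_n ⇒ h·k2=z(1+4/9z)y_n
  y_{n+1}/y_n = 1 + z(1+4/9z) = 1 + z + 4/9z²
  ⇒ R(z) = 1 + z + 4/9z².

Find x<0 with |R(x)|<1.
x=-0.34: |R|=0.7114
R=1: x+4/9x²=0 ⇒ x=−9/4=-2.2500; min R=1−1/(4·4/9)=0.4375>−1
Confirm numerically:
  x=-1.864: |R|=0.68022 <1
  x=-1.465: |R|=0.48888 <1
  x=-1.122: |R|=0.43750 <1
  x=-0.923: |R|=0.45564 <1
  x=-2.847: |R|=1.75540 >1
  x=-2.289: |R|=1.03968 >1
So |R|<1 on (-2.2500, 0).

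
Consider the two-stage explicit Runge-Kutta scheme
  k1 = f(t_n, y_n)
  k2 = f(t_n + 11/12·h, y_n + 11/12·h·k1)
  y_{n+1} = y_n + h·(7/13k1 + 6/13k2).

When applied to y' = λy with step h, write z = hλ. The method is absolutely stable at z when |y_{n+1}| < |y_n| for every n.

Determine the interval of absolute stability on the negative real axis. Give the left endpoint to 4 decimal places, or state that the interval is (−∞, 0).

With y'=λy (z=hλ):
  k1=λy_n ⇒ h·k1=z·y_n;  k2=λ(1+11/12z)y_n ⇒ h·k2=z(1+11/12z)y_n
  y_{n+1}/y_n = 1 + 7/13z + 6/13z(1+11/12z) = 1 + z + 11/26z²
  so R(z) = 1 + z + 11/26z².

Need |R(x)|<1, x<0.
x=-0.73: |R|=0.4955
R=1: x+11/26x²=0 ⇒ x=−26/11=-2.3636; min R=1−1/(4·11/26)=0.4091>−1
Confirm numerically:
  x=-2.162: |R|=0.81556 <1
  x=-2.021: |R|=0.70703 <1
  x=-1.168: |R|=0.40917 <1
  x=-2.940: |R|=1.71691 >1
  x=-2.590: |R|=1.24804 >1
So |R|<1 on (-2.3636, 0).

(-2.3636, 0).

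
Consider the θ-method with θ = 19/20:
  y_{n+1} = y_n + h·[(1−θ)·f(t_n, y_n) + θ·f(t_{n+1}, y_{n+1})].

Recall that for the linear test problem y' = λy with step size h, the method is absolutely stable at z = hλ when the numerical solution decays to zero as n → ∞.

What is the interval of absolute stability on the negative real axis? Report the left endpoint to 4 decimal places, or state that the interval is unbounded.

On y'=λy, z=hλ:
  y_{n+1} = y_n + z·[1/20·y_n + 19/20·y_{n+1}] ⇒ (1 − 19/20z)y_{n+1} = (1 + 1/20z)y_n
  Hence R(z) = (1 + 1/20z)/(1 − 19/20z).

Solve |R(x)|<1 on ℝ⁻.
x=-0.46: |R|=0.6799
x=-2: |R|=0.3103
x=-10: |R|=0.0476
x=-100: |R|=0.0417
θ=19/20≥1/2 ⇒ |1+1/20x|<|1−19/20x| ∀x<0 ⇒ stable on all of ℝ⁻.

unbounded; (−∞, 0).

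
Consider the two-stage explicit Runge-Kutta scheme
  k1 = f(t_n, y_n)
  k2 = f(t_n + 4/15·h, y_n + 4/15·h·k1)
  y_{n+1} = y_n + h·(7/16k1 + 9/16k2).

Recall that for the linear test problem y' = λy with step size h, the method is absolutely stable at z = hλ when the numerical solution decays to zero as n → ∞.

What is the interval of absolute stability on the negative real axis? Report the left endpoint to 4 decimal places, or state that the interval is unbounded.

(-6.6667, 0).

On y'=λy, z=hλ:
  k1=λy_n ⇒ h·k1=z·y_n;  k2=λ(1+4/15z)y_n ⇒ h·k2=z(1+4/15z)y_n
  y_{n+1}/y_n = 1 + 7/16z + 9/16z(1+4/15z) = 1 + z + 3/20z²
  ⇒ R(z) = 1 + z + 3/20z².

Find x<0 with |R(x)|<1.
x=-0.98: |R|=0.1641
R=1: x+3/20x²=0 ⇒ x=−20/3=-6.6667; min R=1−1/(4·3/20)=-0.6667>−1
Confirm numerically:
  x=-6.606: |R|=0.93989 <1
  x=-4.725: |R|=0.37616 <1
  x=-3.897: |R|=0.61901 <1
  x=-3.703: |R|=0.64617 <1
  x=-7.208: |R|=1.58529 >1
  x=-7.196: |R|=1.57136 >1
  x=-6.956: |R|=1.30189 >1
So |R|<1 on (-6.6667, 0).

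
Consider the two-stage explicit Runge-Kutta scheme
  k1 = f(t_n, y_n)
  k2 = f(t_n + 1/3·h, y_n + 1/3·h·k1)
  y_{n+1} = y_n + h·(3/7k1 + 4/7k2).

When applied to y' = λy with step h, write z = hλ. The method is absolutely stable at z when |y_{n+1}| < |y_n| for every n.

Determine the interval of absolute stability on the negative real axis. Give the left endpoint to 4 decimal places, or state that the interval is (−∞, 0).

z∈(-5.2500,0).

With y'=λy (z=hλ):
  k1=λy_n ⇒ h·k1=z·y_n;  k2=λ(1+1/3z)y_n ⇒ h·k2=z(1+1/3z)y_n
  y_{n+1}/y_n = 1 + 3/7z + 4/7z(1+1/3z) = 1 + z + 4/21z²
  so R(z) = 1 + z + 4/21z².

Find x<0 with |R(x)|<1.
x=-1.28: |R|=0.0321
R=1: x+4/21x²=0 ⇒ x=−21/4=-5.2500; min R=1−1/(4·4/21)=-0.3125>−1
Confirm numerically:
  x=-4.955: |R|=0.72158 <1
  x=-3.282: |R|=0.23028 <1
  x=-2.652: |R|=0.31236 <1
  x=-5.819: |R|=1.63067 >1
  x=-5.772: |R|=1.57390 >1
So |R|<1 on (-5.2500, 0).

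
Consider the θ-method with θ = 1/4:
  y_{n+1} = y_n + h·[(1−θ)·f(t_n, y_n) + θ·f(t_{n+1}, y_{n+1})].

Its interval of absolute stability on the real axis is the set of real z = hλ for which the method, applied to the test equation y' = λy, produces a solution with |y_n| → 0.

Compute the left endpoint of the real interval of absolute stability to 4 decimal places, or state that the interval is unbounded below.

left endpoint -4.0000.

On y'=λy, z=hλ:
  y_{n+1} = y_n + z·[3/4·y_n + 1/4·y_{n+1}] ⇒ (1 − 1/4z)y_{n+1} = (1 + 3/4z)y_n
  so R(z) = (1 + 3/4z)/(1 − 1/4z).

Need |R(x)|<1, x<0.
x=-1: |R|=0.2000
R=−1: 1+3/4x = −1+1/4x ⇒ -1/2x=2 ⇒ x=2/(-1/2)=-4.0000
Confirm numerically:
  x=-3.259: |R|=0.79584 <1
  x=-3.221: |R|=0.78424 <1
  x=-1.614: |R|=0.14998 <1
  x=-4.239: |R|=1.05802 >1
  x=-4.040: |R|=1.00995 >1
Interval (-4.0000, 0).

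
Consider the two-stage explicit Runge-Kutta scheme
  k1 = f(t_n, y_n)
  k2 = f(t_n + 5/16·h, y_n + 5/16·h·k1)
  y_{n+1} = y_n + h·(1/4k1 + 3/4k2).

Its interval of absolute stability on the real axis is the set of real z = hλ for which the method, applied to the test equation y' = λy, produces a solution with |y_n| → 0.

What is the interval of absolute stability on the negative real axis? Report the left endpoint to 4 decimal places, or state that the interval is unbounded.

z∈(-4.2667,0).

With y'=λy (z=hλ):
  k1=λy_n ⇒ h·k1=z·y_n;  k2=λ(1+5/16z)y_n ⇒ h·k2=z(1+5/16z)y_n
  y_{n+1}/y_n = 1 + 1/4z + 3/4z(1+5/16z) = 1 + z + 15/64z²
  so R(z) = 1 + z + 15/64z².

Need |R(x)|<1, x<0.
x=-1.61: |R|=0.0025
R=1: x+15/64x²=0 ⇒ x=−64/15=-4.2667; min R=1−1/(4·15/64)=-0.0667>−1
Confirm numerically:
  x=-4.244: |R|=0.97745 <1
  x=-2.128: |R|=0.06666 <1
  x=-1.821: |R|=0.04380 <1
  x=-4.624: |R|=1.38726 >1
  x=-4.473: |R|=1.21631 >1
So |R|<1 on (-4.2667, 0).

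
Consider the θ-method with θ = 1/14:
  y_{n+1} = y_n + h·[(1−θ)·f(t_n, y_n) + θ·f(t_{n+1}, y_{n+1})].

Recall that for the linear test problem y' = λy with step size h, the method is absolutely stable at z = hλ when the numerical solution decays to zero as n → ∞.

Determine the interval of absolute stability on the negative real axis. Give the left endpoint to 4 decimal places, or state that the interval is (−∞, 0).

Set f=λy, z=hλ:
  y_{n+1} = y_n + z·[13/14·y_n + 1/14·y_{n+1}] ⇒ (1 − 1/14z)y_{n+1} = (1 + 13/14z)y_n
  ⇒ R(z) = (1 + 13/14z)/(1 − 1/14z).

Need |R(x)|<1, x<0.
x=-0.35: |R|=0.6585
R=−1: 1+13/14x = −1+1/14x ⇒ -6/7x=2 ⇒ x=2/(-6/7)=-2.3333
Confirm numerically:
  x=-2.085: |R|=0.81473 <1
  x=-1.909: |R|=0.67993 <1
  x=-1.035: |R|=0.03625 <1
  x=-2.646: |R|=1.22540 >1
  x=-2.540: |R|=1.14994 >1
  x=-2.439: |R|=1.07713 >1
So |R|<1 on (-2.3333, 0).

(-2.3333, 0).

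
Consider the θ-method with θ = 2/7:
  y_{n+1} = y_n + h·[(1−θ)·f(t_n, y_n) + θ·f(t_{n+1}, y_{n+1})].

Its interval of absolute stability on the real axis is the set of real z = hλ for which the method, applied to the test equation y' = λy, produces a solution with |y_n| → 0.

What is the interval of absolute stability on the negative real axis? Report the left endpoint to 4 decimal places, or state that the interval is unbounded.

On y'=λy, z=hλ:
  y_{n+1} = y_n + z·[5/7·y_n + 2/7·y_{n+1}] ⇒ (1 − 2/7z)y_{n+1} = (1 + 5/7z)y_n
  ⇒ R(z) = (1 + 5/7z)/(1 − 2/7z).

Boundary: |R(x)|=1, x<0.
x=-0.36: |R|=0.6736
R=−1: 1+5/7x = −1+2/7x ⇒ -3/7x=2 ⇒ x=2/(-3/7)=-4.6667
Confirm numerically:
  x=-3.936: |R|=0.85261 <1
  x=-3.523: |R|=0.75573 <1
  x=-2.186: |R|=0.34559 <1
  x=-2.059: |R|=0.29637 <1
  x=-5.041: |R|=1.06574 >1
  x=-4.995: |R|=1.05798 >1
  x=-4.979: |R|=1.05525 >1
Stable set (-4.6667, 0).

(-4.6667, 0).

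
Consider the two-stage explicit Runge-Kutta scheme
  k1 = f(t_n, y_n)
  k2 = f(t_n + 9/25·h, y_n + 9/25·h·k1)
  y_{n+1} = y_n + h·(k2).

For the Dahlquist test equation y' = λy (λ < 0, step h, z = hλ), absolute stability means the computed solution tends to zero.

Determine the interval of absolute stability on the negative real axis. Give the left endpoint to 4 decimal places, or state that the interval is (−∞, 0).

z∈(-2.7778,0).

Set f=λy, z=hλ:
  k1=λy_n ⇒ h·k1=z·y_n;  k2=λ(1+9/25z)y_n ⇒ h·k2=z(1+9/25z)y_n
  y_{n+1}/y_n = 1 + z(1+9/25z) = 1 + z + 9/25z²
  ⇒ R(z) = 1 + z + 9/25z².

Solve |R(x)|<1 on ℝ⁻.
x=-0.56: |R|=0.5529
R=1: x+9/25x²=0 ⇒ x=−25/9=-2.7778; min R=1−1/(4·9/25)=0.3056>−1
Confirm numerically:
  x=-2.107: |R|=0.49120 <1
  x=-1.708: |R|=0.34222 <1
  x=-1.646: |R|=0.32935 <1
  x=-3.166: |R|=1.44248 >1
  x=-3.122: |R|=1.38688 >1
  x=-2.993: |R|=1.23190 >1
So |R|<1 on (-2.7778, 0).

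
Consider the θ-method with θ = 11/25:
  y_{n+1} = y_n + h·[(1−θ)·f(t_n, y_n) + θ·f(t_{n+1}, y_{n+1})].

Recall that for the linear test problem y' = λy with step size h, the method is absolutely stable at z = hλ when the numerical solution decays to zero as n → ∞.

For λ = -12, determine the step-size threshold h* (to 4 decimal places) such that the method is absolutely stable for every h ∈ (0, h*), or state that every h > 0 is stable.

(-16.6667,0); λ=-12 ⇒ h* = (50/3)/12 = 1.3889.

With y'=λy (z=hλ):
  y_{n+1} = y_n + z·[14/25·y_n + 11/25·y_{n+1}] ⇒ (1 − 11/25z)y_{n+1} = (1 + 14/25z)y_n
  so R(z) = (1 + 14/25z)/(1 − 11/25z).

Need |R(x)|<1, x<0.
x=-0.81: |R|=0.4028
R=−1: 1+14/25x = −1+11/25x ⇒ -3/25x=2 ⇒ x=2/(-3/25)=-16.6667
Confirm numerically:
  x=-15.372: |R|=0.97999 <1
  x=-13.272: |R|=0.94044 <1
  x=-11.796: |R|=0.90558 <1
  x=-17.231: |R|=1.00789 >1
  x=-17.183: |R|=1.00724 >1
Stable set (-16.6667, 0).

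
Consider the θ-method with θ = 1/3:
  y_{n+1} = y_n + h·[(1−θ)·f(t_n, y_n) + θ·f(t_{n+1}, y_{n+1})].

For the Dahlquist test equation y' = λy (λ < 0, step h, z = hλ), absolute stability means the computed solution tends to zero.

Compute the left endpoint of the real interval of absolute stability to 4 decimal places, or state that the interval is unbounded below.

z* = -6.0000.

With y'=λy (z=hλ):
  y_{n+1} = y_n + z·[2/3·y_n + 1/3·y_{n+1}] ⇒ (1 − 1/3z)y_{n+1} = (1 + 2/3z)y_n
  so R(z) = (1 + 2/3z)/(1 − 1/3z).

Find x<0 with |R(x)|<1.
x=-0.47: |R|=0.5937
R=−1: 1+2/3x = −1+1/3x ⇒ -1/3x=2 ⇒ x=2/(-1/3)=-6.0000
Confirm numerically:
  x=-4.420: |R|=0.78706 <1
  x=-3.784: |R|=0.67335 <1
  x=-3.626: |R|=0.64171 <1
  x=-3.275: |R|=0.56574 <1
  x=-6.553: |R|=1.05789 >1
  x=-6.299: |R|=1.03215 >1
  x=-6.213: |R|=1.02312 >1
Interval (-6.0000, 0).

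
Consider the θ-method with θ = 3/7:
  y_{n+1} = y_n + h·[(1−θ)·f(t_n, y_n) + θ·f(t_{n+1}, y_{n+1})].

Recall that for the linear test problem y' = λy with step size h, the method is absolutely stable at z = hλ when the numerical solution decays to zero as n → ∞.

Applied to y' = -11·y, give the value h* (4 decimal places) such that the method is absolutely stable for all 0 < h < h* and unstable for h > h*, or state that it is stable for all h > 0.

(-14.0000,0); λ=-11 ⇒ h* = (14)/11 = 1.2727.

Test eqn y'=λy, z=hλ:
  y_{n+1} = y_n + z·[4/7·y_n + 3/7·y_{n+1}] ⇒ (1 − 3/7z)y_{n+1} = (1 + 4/7z)y_n
  R(z) = (1 + 4/7z)/(1 − 3/7z).

Find x<0 with |R(x)|<1.
x=-0.74: |R|=0.4382
R=−1: 1+4/7x = −1+3/7x ⇒ -1/7x=2 ⇒ x=2/(-1/7)=-14.0000
Confirm numerically:
  x=-10.387: |R|=0.90532 <1
  x=-9.303: |R|=0.86545 <1
  x=-9.126: |R|=0.85822 <1
  x=-6.336: |R|=0.70532 <1
  x=-14.244: |R|=1.00491 >1
  x=-14.242: |R|=1.00487 >1
Stable set (-14.0000, 0).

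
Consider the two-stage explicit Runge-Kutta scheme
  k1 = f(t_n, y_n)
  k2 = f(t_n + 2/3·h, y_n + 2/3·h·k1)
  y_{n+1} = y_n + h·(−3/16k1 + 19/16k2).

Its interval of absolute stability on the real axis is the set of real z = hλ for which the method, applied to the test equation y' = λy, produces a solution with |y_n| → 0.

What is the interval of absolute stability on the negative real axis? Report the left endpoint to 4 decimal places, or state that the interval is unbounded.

(-1.2632, 0).

Test eqn y'=λy, z=hλ:
  k1=λy_n ⇒ h·k1=z·y_n;  k2=λ(1+2/3z)y_n ⇒ h·k2=z(1+2/3z)y_n
  y_{n+1}/y_n = 1 − 3/16z + 19/16z(1+2/3z) = 1 + z + 19/24z²
  ⇒ R(z) = 1 + z + 19/24z².

Boundary: |R(x)|=1, x<0.
x=-1.44: |R|=1.2016
R=1: x+19/24x²=0 ⇒ x=−24/19=-1.2632; min R=1−1/(4·19/24)=0.6842>−1
Confirm numerically:
  x=-1.215: |R|=0.95368 <1
  x=-1.125: |R|=0.87695 <1
  x=-0.749: |R|=0.69513 <1
  x=-0.637: |R|=0.68423 <1
  x=-1.830: |R|=1.82121 >1
  x=-1.350: |R|=1.09281 >1
So |R|<1 on (-1.2632, 0).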